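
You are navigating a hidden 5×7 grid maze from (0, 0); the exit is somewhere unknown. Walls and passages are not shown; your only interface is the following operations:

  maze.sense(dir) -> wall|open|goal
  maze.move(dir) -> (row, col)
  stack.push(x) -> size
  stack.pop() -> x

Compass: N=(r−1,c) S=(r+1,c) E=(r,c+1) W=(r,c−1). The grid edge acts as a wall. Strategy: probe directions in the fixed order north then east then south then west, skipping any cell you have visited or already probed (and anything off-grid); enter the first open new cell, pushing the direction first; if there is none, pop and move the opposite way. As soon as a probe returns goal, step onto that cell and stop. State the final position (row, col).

% maze.sense east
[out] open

% stack.push east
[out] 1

% maze.move east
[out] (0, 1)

% maze.sense east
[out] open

% stack.push east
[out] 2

% maze.move east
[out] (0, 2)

% maze.sense east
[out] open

% stack.push east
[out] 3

% maze.move east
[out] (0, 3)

% maze.sense east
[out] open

% stack.push east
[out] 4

% maze.move east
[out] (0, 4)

% maze.sense east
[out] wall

% maze.sense south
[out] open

% stack.push south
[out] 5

% maze.move south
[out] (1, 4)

% maze.sense east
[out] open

% stack.push east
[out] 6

% maze.move east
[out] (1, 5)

% maze.sense east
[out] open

% stack.push east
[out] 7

% maze.move east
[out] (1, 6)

% maze.sense north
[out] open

% stack.push north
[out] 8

% maze.move north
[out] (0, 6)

% stack.pop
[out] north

% maze.move south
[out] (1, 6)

% maze.sense south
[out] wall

% stack.pop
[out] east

% maze.move west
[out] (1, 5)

% maze.sense south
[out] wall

% stack.pop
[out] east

% maze.move west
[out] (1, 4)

% maze.sense south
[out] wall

% maze.sense west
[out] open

% stack.push west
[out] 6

% maze.move west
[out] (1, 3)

% maze.sense south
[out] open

% stack.push south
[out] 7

% maze.move south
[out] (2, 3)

% maze.sense south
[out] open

% stack.push south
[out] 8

% maze.move south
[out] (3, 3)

% maze.sense east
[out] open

% stack.push east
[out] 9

% maze.move east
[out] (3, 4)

% maze.sense east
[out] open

% stack.push east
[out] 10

% maze.move east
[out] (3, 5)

% maze.sense east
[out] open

% stack.push east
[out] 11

% maze.move east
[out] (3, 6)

% maze.sense south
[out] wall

% stack.pop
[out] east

% maze.move west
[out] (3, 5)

% maze.sense south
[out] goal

% maze.move south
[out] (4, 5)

Answer: (4, 5)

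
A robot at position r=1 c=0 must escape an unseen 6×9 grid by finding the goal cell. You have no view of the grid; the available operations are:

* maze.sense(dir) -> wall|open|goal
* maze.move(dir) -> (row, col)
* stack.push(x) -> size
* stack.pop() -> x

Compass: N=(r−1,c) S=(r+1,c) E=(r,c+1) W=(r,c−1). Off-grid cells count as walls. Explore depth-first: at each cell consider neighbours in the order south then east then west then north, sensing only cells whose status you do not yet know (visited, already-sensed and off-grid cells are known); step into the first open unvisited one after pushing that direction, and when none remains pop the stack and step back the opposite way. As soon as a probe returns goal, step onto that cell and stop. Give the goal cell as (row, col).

I use sense with dir='south', yielding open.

I run push with x='south', and see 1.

Invoking move with dir='south', : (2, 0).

Now I run sense with dir='south', giving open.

I call push with x='south', and observe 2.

Then move with dir='south', which returns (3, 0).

I use sense with dir='south', and see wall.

Then sense with dir='east', and see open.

Now I run push with x='east', — result: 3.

Invoking move with dir='east', yielding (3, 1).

I invoke sense with dir='south', — result: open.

Invoking push with x='south', yielding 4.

Then move with dir='south', — result: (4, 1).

I call sense with dir='south', and get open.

Using push with x='south', which returns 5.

Using move with dir='south', yielding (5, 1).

I call sense with dir='east', → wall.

I call sense with dir='west', → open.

Next I call push with x='west', which returns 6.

I run move with dir='west', yielding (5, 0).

I try pop, and observe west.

Invoking move with dir='east', → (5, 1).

Invoking pop(), yielding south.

Now I run move with dir='north', and get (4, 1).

I invoke sense with dir='east', : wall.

Invoking pop, : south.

Then move with dir='north', and observe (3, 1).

Calling sense with dir='east', — result: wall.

Calling sense with dir='north', yielding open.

I call push with x='north', → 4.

Then move with dir='north', giving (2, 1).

I use sense with dir='east', : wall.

Invoking sense with dir='north', and observe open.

I try push with x='north', and observe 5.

I use move with dir='north', — result: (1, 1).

I call sense with dir='east', and get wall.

I call sense with dir='north', and see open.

Then push with x='north', and see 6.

Invoking move with dir='north', which returns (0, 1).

Then sense with dir='east', and observe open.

Calling push with x='east', → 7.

Next I call move with dir='east', and observe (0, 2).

Then sense with dir='east', and see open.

I call push with x='east', and get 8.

I invoke move with dir='east', and get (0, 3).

I try sense with dir='south', which returns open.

I invoke push with x='south', which returns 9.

I run move with dir='south', giving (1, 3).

I call sense with dir='south', which returns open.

Next I call push with x='south', which returns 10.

Using move with dir='south', yielding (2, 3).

I run sense with dir='south', : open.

I call push with x='south', and observe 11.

Now I run move with dir='south', which returns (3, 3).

Using sense with dir='south', : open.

Next I call push with x='south', yielding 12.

Now I run move with dir='south', : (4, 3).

Calling sense with dir='south', and get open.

Then push with x='south', and get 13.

I use move with dir='south', → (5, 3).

Invoking sense with dir='east', : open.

I try push with x='east', and see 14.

Calling move with dir='east', and observe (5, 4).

Next I call sense with dir='east', and observe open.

Calling push with x='east', yielding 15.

Calling move with dir='east', : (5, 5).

Calling sense with dir='east', and get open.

Now I run push with x='east', and get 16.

I run move with dir='east', and observe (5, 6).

I try sense with dir='east', → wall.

I call sense with dir='north', → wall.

Now I run pop, which returns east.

Then move with dir='west', — result: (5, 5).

I call sense with dir='north', yielding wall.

Using pop, and see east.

I invoke move with dir='west', : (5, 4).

Now I run sense with dir='north', yielding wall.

Invoking pop(), giving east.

I use move with dir='west', yielding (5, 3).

Using pop(), : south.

Then move with dir='north', giving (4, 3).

I try pop, and observe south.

Then move with dir='north', giving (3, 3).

Next I call sense with dir='east', → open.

Invoking push with x='east', and see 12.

I call move with dir='east', and observe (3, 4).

Invoking sense with dir='east', — result: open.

Using push with x='east', — result: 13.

I run move with dir='east', and get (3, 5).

I invoke sense with dir='east', → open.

I use push with x='east', yielding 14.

Now I run move with dir='east', and see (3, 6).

Now I run sense with dir='east', and see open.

Then push with x='east', and see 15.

Next I call move with dir='east', and see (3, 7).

Using sense with dir='south', — result: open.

I use push with x='south', and observe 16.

Then move with dir='south', → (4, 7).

I invoke sense with dir='east', : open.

Invoking push with x='east', which returns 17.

Next I call move with dir='east', : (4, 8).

Calling sense with dir='south', : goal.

Next I call move with dir='south', and observe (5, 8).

Answer: (5, 8)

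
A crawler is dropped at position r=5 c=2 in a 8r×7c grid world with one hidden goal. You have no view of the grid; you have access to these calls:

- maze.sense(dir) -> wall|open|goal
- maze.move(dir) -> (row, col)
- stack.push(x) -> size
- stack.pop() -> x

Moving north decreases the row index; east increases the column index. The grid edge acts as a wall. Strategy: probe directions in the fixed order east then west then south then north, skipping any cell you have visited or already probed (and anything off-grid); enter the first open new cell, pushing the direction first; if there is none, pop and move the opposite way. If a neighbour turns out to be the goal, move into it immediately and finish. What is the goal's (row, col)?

// 1. maze.sense(east) == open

// 2. stack.push(east) == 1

// 3. maze.move(east) == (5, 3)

// 4. maze.sense(east) == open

// 5. stack.push(east) == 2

// 6. maze.move(east) == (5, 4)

// 7. maze.sense(east) == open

// 8. stack.push(east) == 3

// 9. maze.move(east) == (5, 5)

// 10. maze.sense(east) == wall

// 11. maze.sense(south) == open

// 12. stack.push(south) == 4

// 13. maze.move(south) == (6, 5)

// 14. maze.sense(east) == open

// 15. stack.push(east) == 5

// 16. maze.move(east) == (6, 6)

// 17. maze.sense(south) == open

// 18. stack.push(south) == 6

// 19. maze.move(south) == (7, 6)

// 20. maze.sense(west) == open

// 21. stack.push(west) == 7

// 22. maze.move(west) == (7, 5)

// 23. maze.sense(west) == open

// 24. stack.push(west) == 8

// 25. maze.move(west) == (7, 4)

// 26. maze.sense(west) == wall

// 27. maze.sense(north) == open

// 28. stack.push(north) == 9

// 29. maze.move(north) == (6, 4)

// 30. maze.sense(west) == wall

// 31. stack.pop() == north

// 32. maze.move(south) == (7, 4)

// 33. stack.pop() == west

// 34. maze.move(east) == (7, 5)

// 35. stack.pop() == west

// 36. maze.move(east) == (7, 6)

// 37. stack.pop() == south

// 38. maze.move(north) == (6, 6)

// 39. stack.pop() == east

// 40. maze.move(west) == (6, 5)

// 41. stack.pop() == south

// 42. maze.move(north) == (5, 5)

// 43. maze.sense(north) == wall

// 44. stack.pop() == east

// 45. maze.move(west) == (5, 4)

// 46. maze.sense(north) == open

// 47. stack.push(north) == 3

// 48. maze.move(north) == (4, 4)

// 49. maze.sense(west) == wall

// 50. maze.sense(north) == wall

// 51. stack.pop() == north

// 52. maze.move(south) == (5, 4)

// 53. stack.pop() == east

// 54. maze.move(west) == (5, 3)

// 55. stack.pop() == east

// 56. maze.move(west) == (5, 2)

// 57. maze.sense(west) == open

// 58. stack.push(west) == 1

// 59. maze.move(west) == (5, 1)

// 60. maze.sense(west) == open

// 61. stack.push(west) == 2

// 62. maze.move(west) == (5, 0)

// 63. maze.sense(south) == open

// 64. stack.push(south) == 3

// 65. maze.move(south) == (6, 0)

// 66. maze.sense(east) == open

// 67. stack.push(east) == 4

// 68. maze.move(east) == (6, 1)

// 69. maze.sense(east) == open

// 70. stack.push(east) == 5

// 71. maze.move(east) == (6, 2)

// 72. maze.sense(south) == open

// 73. stack.push(south) == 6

// 74. maze.move(south) == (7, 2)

// 75. maze.sense(west) == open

// 76. stack.push(west) == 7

// 77. maze.move(west) == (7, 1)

// 78. maze.sense(west) == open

// 79. stack.push(west) == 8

// 80. maze.move(west) == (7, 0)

// 81. stack.pop() == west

// 82. maze.move(east) == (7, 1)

// 83. stack.pop() == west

// 84. maze.move(east) == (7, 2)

// 85. stack.pop() == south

// 86. maze.move(north) == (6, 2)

// 87. stack.pop() == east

// 88. maze.move(west) == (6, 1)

// 89. stack.pop() == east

// 90. maze.move(west) == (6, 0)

// 91. stack.pop() == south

// 92. maze.move(north) == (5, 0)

// 93. maze.sense(north) == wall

// 94. stack.pop() == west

// 95. maze.move(east) == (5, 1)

// 96. maze.sense(north) == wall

// 97. stack.pop() == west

// 98. maze.move(east) == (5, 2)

// 99. maze.sense(north) == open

// 100. stack.push(north) == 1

// 101. maze.move(north) == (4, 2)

// 102. maze.sense(north) == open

// 103. stack.push(north) == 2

// 104. maze.move(north) == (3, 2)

// 105. maze.sense(east) == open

// 106. stack.push(east) == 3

// 107. maze.move(east) == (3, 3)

// 108. maze.sense(north) == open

// 109. stack.push(north) == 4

// 110. maze.move(north) == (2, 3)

// 111. maze.sense(east) == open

// 112. stack.push(east) == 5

// 113. maze.move(east) == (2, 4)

// 114. maze.sense(east) == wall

// 115. maze.sense(north) == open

// 116. stack.push(north) == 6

// 117. maze.move(north) == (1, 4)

// 118. maze.sense(east) == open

// 119. stack.push(east) == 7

// 120. maze.move(east) == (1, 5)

// 121. maze.sense(east) == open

// 122. stack.push(east) == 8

// 123. maze.move(east) == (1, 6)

// 124. maze.sense(south) == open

// 125. stack.push(south) == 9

// 126. maze.move(south) == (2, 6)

// 127. maze.sense(south) == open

// 128. stack.push(south) == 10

// 129. maze.move(south) == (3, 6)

// 130. maze.sense(west) == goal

// 131. maze.move(west) == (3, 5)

Answer: (3, 5)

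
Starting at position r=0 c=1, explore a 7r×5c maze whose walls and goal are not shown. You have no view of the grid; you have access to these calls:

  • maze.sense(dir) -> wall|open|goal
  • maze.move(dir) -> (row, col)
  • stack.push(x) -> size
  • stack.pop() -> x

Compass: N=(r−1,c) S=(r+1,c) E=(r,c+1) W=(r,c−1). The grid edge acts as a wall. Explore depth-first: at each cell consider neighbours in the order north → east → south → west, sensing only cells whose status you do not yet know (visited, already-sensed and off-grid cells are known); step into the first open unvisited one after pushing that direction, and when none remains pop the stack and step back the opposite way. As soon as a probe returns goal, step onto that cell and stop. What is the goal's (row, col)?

% sense(dir='east') == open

% push(x='east') == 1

% move(dir='east') == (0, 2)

% sense(dir='east') == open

% push(x='east') == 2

% move(dir='east') == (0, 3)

% sense(dir='east') == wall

% sense(dir='south') == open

% push(x='south') == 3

% move(dir='south') == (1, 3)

% sense(dir='east') == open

% push(x='east') == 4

% move(dir='east') == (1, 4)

% sense(dir='south') == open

% push(x='south') == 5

% move(dir='south') == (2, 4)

% sense(dir='south') == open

% push(x='south') == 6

% move(dir='south') == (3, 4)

% sense(dir='south') == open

% push(x='south') == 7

% move(dir='south') == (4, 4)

% sense(dir='south') == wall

% sense(dir='west') == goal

% move(dir='west') == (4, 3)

Answer: (4, 3)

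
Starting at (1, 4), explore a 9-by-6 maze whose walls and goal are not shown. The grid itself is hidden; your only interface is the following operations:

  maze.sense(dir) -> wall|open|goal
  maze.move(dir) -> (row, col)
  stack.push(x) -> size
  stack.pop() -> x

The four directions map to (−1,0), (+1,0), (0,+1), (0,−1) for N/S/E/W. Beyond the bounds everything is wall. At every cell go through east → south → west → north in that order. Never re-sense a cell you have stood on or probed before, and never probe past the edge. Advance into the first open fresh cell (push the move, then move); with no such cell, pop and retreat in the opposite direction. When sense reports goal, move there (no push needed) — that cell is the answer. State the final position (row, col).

·→ maze.sense(dir='east')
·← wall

·→ maze.sense(dir='south')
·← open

·→ stack.push(x='south')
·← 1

·→ maze.move(dir='south')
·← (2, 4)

·→ maze.sense(dir='east')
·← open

·→ stack.push(x='east')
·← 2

·→ maze.move(dir='east')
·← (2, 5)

·→ maze.sense(dir='south')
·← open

·→ stack.push(x='south')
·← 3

·→ maze.move(dir='south')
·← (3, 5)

·→ maze.sense(dir='south')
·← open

·→ stack.push(x='south')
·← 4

·→ maze.move(dir='south')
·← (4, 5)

·→ maze.sense(dir='south')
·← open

·→ stack.push(x='south')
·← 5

·→ maze.move(dir='south')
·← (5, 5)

·→ maze.sense(dir='south')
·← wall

·→ maze.sense(dir='west')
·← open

·→ stack.push(x='west')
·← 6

·→ maze.move(dir='west')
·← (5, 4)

·→ maze.sense(dir='south')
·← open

·→ stack.push(x='south')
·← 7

·→ maze.move(dir='south')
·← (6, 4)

·→ maze.sense(dir='south')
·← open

·→ stack.push(x='south')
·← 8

·→ maze.move(dir='south')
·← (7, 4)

·→ maze.sense(dir='east')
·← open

·→ stack.push(x='east')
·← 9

·→ maze.move(dir='east')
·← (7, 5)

·→ maze.sense(dir='south')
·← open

·→ stack.push(x='south')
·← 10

·→ maze.move(dir='south')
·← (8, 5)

·→ maze.sense(dir='west')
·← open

·→ stack.push(x='west')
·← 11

·→ maze.move(dir='west')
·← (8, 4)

·→ maze.sense(dir='west')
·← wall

·→ stack.pop()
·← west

·→ maze.move(dir='east')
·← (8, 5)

·→ stack.pop()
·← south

·→ maze.move(dir='north')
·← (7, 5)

·→ stack.pop()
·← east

·→ maze.move(dir='west')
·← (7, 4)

·→ maze.sense(dir='west')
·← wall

·→ stack.pop()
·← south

·→ maze.move(dir='north')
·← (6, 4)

·→ maze.sense(dir='west')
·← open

·→ stack.push(x='west')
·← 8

·→ maze.move(dir='west')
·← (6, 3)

·→ maze.sense(dir='west')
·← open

·→ stack.push(x='west')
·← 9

·→ maze.move(dir='west')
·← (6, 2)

·→ maze.sense(dir='south')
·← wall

·→ maze.sense(dir='west')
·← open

·→ stack.push(x='west')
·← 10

·→ maze.move(dir='west')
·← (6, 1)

·→ maze.sense(dir='south')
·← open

·→ stack.push(x='south')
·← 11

·→ maze.move(dir='south')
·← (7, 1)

·→ maze.sense(dir='south')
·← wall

·→ maze.sense(dir='west')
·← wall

·→ stack.pop()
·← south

·→ maze.move(dir='north')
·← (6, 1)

·→ maze.sense(dir='west')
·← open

·→ stack.push(x='west')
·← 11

·→ maze.move(dir='west')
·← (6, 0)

·→ maze.sense(dir='north')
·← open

·→ stack.push(x='north')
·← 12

·→ maze.move(dir='north')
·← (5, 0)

·→ maze.sense(dir='east')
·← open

·→ stack.push(x='east')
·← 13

·→ maze.move(dir='east')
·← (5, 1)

·→ maze.sense(dir='east')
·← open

·→ stack.push(x='east')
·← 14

·→ maze.move(dir='east')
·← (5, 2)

·→ maze.sense(dir='east')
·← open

·→ stack.push(x='east')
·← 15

·→ maze.move(dir='east')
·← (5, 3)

·→ maze.sense(dir='north')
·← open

·→ stack.push(x='north')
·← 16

·→ maze.move(dir='north')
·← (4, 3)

·→ maze.sense(dir='east')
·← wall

·→ maze.sense(dir='west')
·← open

·→ stack.push(x='west')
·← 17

·→ maze.move(dir='west')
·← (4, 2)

·→ maze.sense(dir='west')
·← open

·→ stack.push(x='west')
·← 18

·→ maze.move(dir='west')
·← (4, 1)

·→ maze.sense(dir='west')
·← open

·→ stack.push(x='west')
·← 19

·→ maze.move(dir='west')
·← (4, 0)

·→ maze.sense(dir='north')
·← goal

·→ maze.move(dir='north')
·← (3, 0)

Answer: (3, 0)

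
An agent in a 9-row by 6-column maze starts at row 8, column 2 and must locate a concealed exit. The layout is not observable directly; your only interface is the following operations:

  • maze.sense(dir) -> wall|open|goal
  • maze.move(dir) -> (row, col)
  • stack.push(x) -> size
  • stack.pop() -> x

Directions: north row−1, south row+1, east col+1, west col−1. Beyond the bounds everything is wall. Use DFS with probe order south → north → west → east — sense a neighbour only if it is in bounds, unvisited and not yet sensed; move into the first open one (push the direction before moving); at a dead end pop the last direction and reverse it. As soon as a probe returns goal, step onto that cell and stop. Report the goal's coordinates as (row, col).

I call maze.sense on dir→north, → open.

Next I call stack.push on x→north, — result: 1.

I try maze.move on dir→north, and observe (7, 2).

I invoke maze.sense on dir→north, yielding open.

Using stack.push on x→north, giving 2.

Invoking maze.move on dir→north, and see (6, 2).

Calling maze.sense on dir→north, which returns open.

I invoke stack.push on x→north, and get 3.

Now I run maze.move on dir→north, : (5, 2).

I run maze.sense on dir→north, → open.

Now I run stack.push on x→north, → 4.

Invoking maze.move on dir→north, giving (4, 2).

Next I call maze.sense on dir→north, → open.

Now I run stack.push on x→north, and observe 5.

I try maze.move on dir→north, yielding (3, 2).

I invoke maze.sense on dir→north, yielding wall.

I use maze.sense on dir→west, → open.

I try stack.push on x→west, and get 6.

Then maze.move on dir→west, which returns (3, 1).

I invoke maze.sense on dir→south, : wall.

Next I call maze.sense on dir→north, and observe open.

I use stack.push on x→north, giving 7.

Next I call maze.move on dir→north, and observe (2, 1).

Invoking maze.sense on dir→north, which returns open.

I invoke stack.push on x→north, yielding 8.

I invoke maze.move on dir→north, — result: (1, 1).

I use maze.sense on dir→north, which returns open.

Then stack.push on x→north, and get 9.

I use maze.move on dir→north, : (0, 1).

Then maze.sense on dir→west, giving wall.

Next I call maze.sense on dir→east, and get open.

Then stack.push on x→east, which returns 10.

I call maze.move on dir→east, which returns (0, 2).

Calling maze.sense on dir→south, and observe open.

I invoke stack.push on x→south, — result: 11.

Calling maze.move on dir→south, : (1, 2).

Calling maze.sense on dir→east, which returns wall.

I use stack.pop(), : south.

Using maze.move on dir→north, giving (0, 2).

Calling maze.sense on dir→east, : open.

Next I call stack.push on x→east, giving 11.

Calling maze.move on dir→east, which returns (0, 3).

I run maze.sense on dir→east, → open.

I invoke stack.push on x→east, which returns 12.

I use maze.move on dir→east, → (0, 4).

I try maze.sense on dir→south, giving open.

I try stack.push on x→south, yielding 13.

I call maze.move on dir→south, and observe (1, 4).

Now I run maze.sense on dir→south, yielding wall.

Now I run maze.sense on dir→east, → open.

Next I call stack.push on x→east, — result: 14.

Then maze.move on dir→east, : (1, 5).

I invoke maze.sense on dir→south, — result: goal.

Using maze.move on dir→south, and observe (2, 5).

Answer: (2, 5)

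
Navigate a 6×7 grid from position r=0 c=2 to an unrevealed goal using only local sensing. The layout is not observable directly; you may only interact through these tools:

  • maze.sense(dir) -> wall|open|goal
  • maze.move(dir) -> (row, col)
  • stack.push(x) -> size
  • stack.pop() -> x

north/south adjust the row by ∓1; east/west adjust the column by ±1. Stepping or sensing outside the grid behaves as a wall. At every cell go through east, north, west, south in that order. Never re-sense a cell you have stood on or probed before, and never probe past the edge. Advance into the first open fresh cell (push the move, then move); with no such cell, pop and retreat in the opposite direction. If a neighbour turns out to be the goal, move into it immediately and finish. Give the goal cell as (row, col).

% maze.sense dir='east'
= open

% stack.push x='east'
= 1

% maze.move dir='east'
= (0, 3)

% maze.sense dir='east'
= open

% stack.push x='east'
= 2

% maze.move dir='east'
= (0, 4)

% maze.sense dir='east'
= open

% stack.push x='east'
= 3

% maze.move dir='east'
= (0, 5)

% maze.sense dir='east'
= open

% stack.push x='east'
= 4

% maze.move dir='east'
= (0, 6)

% maze.sense dir='south'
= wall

% stack.pop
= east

% maze.move dir='west'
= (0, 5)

% maze.sense dir='south'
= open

% stack.push x='south'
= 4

% maze.move dir='south'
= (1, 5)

% maze.sense dir='west'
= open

% stack.push x='west'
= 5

% maze.move dir='west'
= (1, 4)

% maze.sense dir='west'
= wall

% maze.sense dir='south'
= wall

% stack.pop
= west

% maze.move dir='east'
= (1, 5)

% maze.sense dir='south'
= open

% stack.push x='south'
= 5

% maze.move dir='south'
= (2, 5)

% maze.sense dir='east'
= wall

% maze.sense dir='south'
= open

% stack.push x='south'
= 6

% maze.move dir='south'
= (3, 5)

% maze.sense dir='east'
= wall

% maze.sense dir='west'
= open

% stack.push x='west'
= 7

% maze.move dir='west'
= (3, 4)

% maze.sense dir='west'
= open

% stack.push x='west'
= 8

% maze.move dir='west'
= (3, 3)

% maze.sense dir='north'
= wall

% maze.sense dir='west'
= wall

% maze.sense dir='south'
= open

% stack.push x='south'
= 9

% maze.move dir='south'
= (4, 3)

% maze.sense dir='east'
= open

% stack.push x='east'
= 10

% maze.move dir='east'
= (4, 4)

% maze.sense dir='east'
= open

% stack.push x='east'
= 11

% maze.move dir='east'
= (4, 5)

% maze.sense dir='east'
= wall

% maze.sense dir='south'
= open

% stack.push x='south'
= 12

% maze.move dir='south'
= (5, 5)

% maze.sense dir='east'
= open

% stack.push x='east'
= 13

% maze.move dir='east'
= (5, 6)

% stack.pop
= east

% maze.move dir='west'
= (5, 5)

% maze.sense dir='west'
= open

% stack.push x='west'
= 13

% maze.move dir='west'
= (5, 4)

% maze.sense dir='west'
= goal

% maze.move dir='west'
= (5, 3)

Answer: (5, 3)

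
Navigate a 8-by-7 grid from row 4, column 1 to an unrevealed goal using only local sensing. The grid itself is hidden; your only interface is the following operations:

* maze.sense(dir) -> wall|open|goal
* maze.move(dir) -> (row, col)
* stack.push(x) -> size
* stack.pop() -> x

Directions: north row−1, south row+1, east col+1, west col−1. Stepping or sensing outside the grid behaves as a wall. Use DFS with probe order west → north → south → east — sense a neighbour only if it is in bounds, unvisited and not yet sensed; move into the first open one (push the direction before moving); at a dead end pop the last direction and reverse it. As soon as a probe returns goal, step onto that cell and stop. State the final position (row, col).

>>> maze.sense dir: west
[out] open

>>> stack.push x: west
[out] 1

>>> maze.move dir: west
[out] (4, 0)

>>> maze.sense dir: north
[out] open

>>> stack.push x: north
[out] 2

>>> maze.move dir: north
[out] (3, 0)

>>> maze.sense dir: north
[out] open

>>> stack.push x: north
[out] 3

>>> maze.move dir: north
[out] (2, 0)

>>> maze.sense dir: north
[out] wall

>>> maze.sense dir: east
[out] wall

>>> stack.pop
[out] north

>>> maze.move dir: south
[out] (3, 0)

>>> maze.sense dir: east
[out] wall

>>> stack.pop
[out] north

>>> maze.move dir: south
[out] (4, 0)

>>> maze.sense dir: south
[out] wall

>>> stack.pop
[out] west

>>> maze.move dir: east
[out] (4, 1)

>>> maze.sense dir: south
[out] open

>>> stack.push x: south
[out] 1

>>> maze.move dir: south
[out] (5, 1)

>>> maze.sense dir: south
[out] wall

>>> maze.sense dir: east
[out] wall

>>> stack.pop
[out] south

>>> maze.move dir: north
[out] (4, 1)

>>> maze.sense dir: east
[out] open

>>> stack.push x: east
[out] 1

>>> maze.move dir: east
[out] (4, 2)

>>> maze.sense dir: north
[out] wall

>>> maze.sense dir: east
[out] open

>>> stack.push x: east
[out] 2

>>> maze.move dir: east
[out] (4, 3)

>>> maze.sense dir: north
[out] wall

>>> maze.sense dir: south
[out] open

>>> stack.push x: south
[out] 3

>>> maze.move dir: south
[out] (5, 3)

>>> maze.sense dir: south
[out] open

>>> stack.push x: south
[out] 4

>>> maze.move dir: south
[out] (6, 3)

>>> maze.sense dir: west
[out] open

>>> stack.push x: west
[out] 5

>>> maze.move dir: west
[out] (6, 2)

>>> maze.sense dir: south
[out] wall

>>> stack.pop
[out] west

>>> maze.move dir: east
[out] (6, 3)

>>> maze.sense dir: south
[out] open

>>> stack.push x: south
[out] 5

>>> maze.move dir: south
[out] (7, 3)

>>> maze.sense dir: east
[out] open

>>> stack.push x: east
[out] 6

>>> maze.move dir: east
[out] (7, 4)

>>> maze.sense dir: north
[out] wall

>>> maze.sense dir: east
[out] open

>>> stack.push x: east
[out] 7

>>> maze.move dir: east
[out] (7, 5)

>>> maze.sense dir: north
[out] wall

>>> maze.sense dir: east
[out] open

>>> stack.push x: east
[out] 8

>>> maze.move dir: east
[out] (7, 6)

>>> maze.sense dir: north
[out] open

>>> stack.push x: north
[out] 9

>>> maze.move dir: north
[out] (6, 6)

>>> maze.sense dir: north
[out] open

>>> stack.push x: north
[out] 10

>>> maze.move dir: north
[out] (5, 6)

>>> maze.sense dir: west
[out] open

>>> stack.push x: west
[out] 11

>>> maze.move dir: west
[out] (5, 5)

>>> maze.sense dir: west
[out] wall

>>> maze.sense dir: north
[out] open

>>> stack.push x: north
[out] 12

>>> maze.move dir: north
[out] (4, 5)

>>> maze.sense dir: west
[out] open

>>> stack.push x: west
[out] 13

>>> maze.move dir: west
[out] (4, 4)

>>> maze.sense dir: north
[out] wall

>>> stack.pop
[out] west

>>> maze.move dir: east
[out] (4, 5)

>>> maze.sense dir: north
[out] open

>>> stack.push x: north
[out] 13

>>> maze.move dir: north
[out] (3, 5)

>>> maze.sense dir: north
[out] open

>>> stack.push x: north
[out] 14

>>> maze.move dir: north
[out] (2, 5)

>>> maze.sense dir: west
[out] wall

>>> maze.sense dir: north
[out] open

>>> stack.push x: north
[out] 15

>>> maze.move dir: north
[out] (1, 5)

>>> maze.sense dir: west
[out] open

>>> stack.push x: west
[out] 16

>>> maze.move dir: west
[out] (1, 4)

>>> maze.sense dir: west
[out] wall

>>> maze.sense dir: north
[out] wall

>>> stack.pop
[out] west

>>> maze.move dir: east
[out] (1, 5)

>>> maze.sense dir: north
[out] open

>>> stack.push x: north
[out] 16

>>> maze.move dir: north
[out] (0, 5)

>>> maze.sense dir: east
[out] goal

>>> maze.move dir: east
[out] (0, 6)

Answer: (0, 6)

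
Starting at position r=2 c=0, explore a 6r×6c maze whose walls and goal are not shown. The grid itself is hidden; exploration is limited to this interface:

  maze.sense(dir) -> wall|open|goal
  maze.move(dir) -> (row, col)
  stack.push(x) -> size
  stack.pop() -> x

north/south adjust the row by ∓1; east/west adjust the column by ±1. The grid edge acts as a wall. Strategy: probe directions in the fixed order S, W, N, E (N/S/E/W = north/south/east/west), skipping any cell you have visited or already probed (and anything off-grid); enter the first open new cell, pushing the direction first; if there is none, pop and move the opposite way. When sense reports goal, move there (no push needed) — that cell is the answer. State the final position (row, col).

→ sense(dir→south)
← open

→ push(x→south)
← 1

→ move(dir→south)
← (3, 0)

→ sense(dir→south)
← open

→ push(x→south)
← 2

→ move(dir→south)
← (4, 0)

→ sense(dir→south)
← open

→ push(x→south)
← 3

→ move(dir→south)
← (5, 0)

→ sense(dir→east)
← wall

→ pop()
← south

→ move(dir→north)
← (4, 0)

→ sense(dir→east)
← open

→ push(x→east)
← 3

→ move(dir→east)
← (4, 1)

→ sense(dir→north)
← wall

→ sense(dir→east)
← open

→ push(x→east)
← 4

→ move(dir→east)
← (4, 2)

→ sense(dir→south)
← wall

→ sense(dir→north)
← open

→ push(x→north)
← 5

→ move(dir→north)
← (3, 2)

→ sense(dir→north)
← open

→ push(x→north)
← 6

→ move(dir→north)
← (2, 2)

→ sense(dir→west)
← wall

→ sense(dir→north)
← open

→ push(x→north)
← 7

→ move(dir→north)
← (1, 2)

→ sense(dir→west)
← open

→ push(x→west)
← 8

→ move(dir→west)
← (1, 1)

→ sense(dir→west)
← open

→ push(x→west)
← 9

→ move(dir→west)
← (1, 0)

→ sense(dir→north)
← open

→ push(x→north)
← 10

→ move(dir→north)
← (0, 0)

→ sense(dir→east)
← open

→ push(x→east)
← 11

→ move(dir→east)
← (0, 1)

→ sense(dir→east)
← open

→ push(x→east)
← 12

→ move(dir→east)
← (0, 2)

→ sense(dir→east)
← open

→ push(x→east)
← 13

→ move(dir→east)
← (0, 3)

→ sense(dir→south)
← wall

→ sense(dir→east)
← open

→ push(x→east)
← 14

→ move(dir→east)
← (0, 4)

→ sense(dir→south)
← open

→ push(x→south)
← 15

→ move(dir→south)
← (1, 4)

→ sense(dir→south)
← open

→ push(x→south)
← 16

→ move(dir→south)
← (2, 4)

→ sense(dir→south)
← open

→ push(x→south)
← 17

→ move(dir→south)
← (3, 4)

→ sense(dir→south)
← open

→ push(x→south)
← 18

→ move(dir→south)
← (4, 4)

→ sense(dir→south)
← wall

→ sense(dir→west)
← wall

→ sense(dir→east)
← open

→ push(x→east)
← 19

→ move(dir→east)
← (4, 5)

→ sense(dir→south)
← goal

→ move(dir→south)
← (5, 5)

Answer: (5, 5)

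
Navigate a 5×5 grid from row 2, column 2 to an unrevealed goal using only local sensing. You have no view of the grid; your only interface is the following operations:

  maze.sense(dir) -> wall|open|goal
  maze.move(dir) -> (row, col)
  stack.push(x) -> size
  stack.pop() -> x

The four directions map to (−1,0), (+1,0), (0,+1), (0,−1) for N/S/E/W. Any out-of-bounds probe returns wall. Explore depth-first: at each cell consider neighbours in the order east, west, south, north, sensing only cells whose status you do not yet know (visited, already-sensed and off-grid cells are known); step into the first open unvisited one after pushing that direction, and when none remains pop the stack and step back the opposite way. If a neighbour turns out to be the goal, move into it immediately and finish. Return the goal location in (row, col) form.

[in] maze.sense dir→east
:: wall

[in] maze.sense dir→west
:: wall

[in] maze.sense dir→south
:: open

[in] stack.push x→south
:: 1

[in] maze.move dir→south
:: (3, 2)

[in] maze.sense dir→east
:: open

[in] stack.push x→east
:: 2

[in] maze.move dir→east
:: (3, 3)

[in] maze.sense dir→east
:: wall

[in] maze.sense dir→south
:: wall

[in] stack.pop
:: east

[in] maze.move dir→west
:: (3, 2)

[in] maze.sense dir→west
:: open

[in] stack.push x→west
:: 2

[in] maze.move dir→west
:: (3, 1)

[in] maze.sense dir→west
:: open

[in] stack.push x→west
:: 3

[in] maze.move dir→west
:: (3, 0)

[in] maze.sense dir→south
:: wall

[in] maze.sense dir→north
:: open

[in] stack.push x→north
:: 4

[in] maze.move dir→north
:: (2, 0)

[in] maze.sense dir→north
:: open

[in] stack.push x→north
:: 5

[in] maze.move dir→north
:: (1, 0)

[in] maze.sense dir→east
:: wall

[in] maze.sense dir→north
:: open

[in] stack.push x→north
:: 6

[in] maze.move dir→north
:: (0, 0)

[in] maze.sense dir→east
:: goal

[in] maze.move dir→east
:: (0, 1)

Answer: (0, 1)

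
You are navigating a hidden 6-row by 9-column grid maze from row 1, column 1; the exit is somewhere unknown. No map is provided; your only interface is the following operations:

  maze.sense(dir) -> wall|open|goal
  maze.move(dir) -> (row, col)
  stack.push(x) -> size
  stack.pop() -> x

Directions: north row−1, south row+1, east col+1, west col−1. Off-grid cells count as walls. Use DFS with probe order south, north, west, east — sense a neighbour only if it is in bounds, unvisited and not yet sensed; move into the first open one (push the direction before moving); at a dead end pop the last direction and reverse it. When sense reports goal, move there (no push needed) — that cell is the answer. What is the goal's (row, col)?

$ maze.sense dir→south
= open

$ stack.push x→south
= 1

$ maze.move dir→south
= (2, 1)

$ maze.sense dir→south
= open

$ stack.push x→south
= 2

$ maze.move dir→south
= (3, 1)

$ maze.sense dir→south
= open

$ stack.push x→south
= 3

$ maze.move dir→south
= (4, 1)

$ maze.sense dir→south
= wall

$ maze.sense dir→west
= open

$ stack.push x→west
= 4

$ maze.move dir→west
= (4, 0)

$ maze.sense dir→south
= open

$ stack.push x→south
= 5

$ maze.move dir→south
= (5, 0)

$ stack.pop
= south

$ maze.move dir→north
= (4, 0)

$ maze.sense dir→north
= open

$ stack.push x→north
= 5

$ maze.move dir→north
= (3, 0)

$ maze.sense dir→north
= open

$ stack.push x→north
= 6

$ maze.move dir→north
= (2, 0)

$ maze.sense dir→north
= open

$ stack.push x→north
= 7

$ maze.move dir→north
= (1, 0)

$ maze.sense dir→north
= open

$ stack.push x→north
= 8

$ maze.move dir→north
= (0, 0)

$ maze.sense dir→east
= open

$ stack.push x→east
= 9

$ maze.move dir→east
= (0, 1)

$ maze.sense dir→east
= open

$ stack.push x→east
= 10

$ maze.move dir→east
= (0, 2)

$ maze.sense dir→south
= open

$ stack.push x→south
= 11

$ maze.move dir→south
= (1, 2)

$ maze.sense dir→south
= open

$ stack.push x→south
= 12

$ maze.move dir→south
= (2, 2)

$ maze.sense dir→south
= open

$ stack.push x→south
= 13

$ maze.move dir→south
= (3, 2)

$ maze.sense dir→south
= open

$ stack.push x→south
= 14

$ maze.move dir→south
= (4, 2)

$ maze.sense dir→south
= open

$ stack.push x→south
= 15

$ maze.move dir→south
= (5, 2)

$ maze.sense dir→east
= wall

$ stack.pop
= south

$ maze.move dir→north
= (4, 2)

$ maze.sense dir→east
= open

$ stack.push x→east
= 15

$ maze.move dir→east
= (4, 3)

$ maze.sense dir→north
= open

$ stack.push x→north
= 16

$ maze.move dir→north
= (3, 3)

$ maze.sense dir→north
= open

$ stack.push x→north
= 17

$ maze.move dir→north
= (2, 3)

$ maze.sense dir→north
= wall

$ maze.sense dir→east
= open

$ stack.push x→east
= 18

$ maze.move dir→east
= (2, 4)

$ maze.sense dir→south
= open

$ stack.push x→south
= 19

$ maze.move dir→south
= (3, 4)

$ maze.sense dir→south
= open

$ stack.push x→south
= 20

$ maze.move dir→south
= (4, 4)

$ maze.sense dir→south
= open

$ stack.push x→south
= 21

$ maze.move dir→south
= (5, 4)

$ maze.sense dir→east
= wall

$ stack.pop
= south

$ maze.move dir→north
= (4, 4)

$ maze.sense dir→east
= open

$ stack.push x→east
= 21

$ maze.move dir→east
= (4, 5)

$ maze.sense dir→north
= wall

$ maze.sense dir→east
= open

$ stack.push x→east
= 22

$ maze.move dir→east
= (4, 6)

$ maze.sense dir→south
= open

$ stack.push x→south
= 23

$ maze.move dir→south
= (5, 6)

$ maze.sense dir→east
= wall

$ stack.pop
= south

$ maze.move dir→north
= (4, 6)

$ maze.sense dir→north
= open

$ stack.push x→north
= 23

$ maze.move dir→north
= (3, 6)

$ maze.sense dir→north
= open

$ stack.push x→north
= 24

$ maze.move dir→north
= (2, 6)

$ maze.sense dir→north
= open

$ stack.push x→north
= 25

$ maze.move dir→north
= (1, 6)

$ maze.sense dir→north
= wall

$ maze.sense dir→west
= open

$ stack.push x→west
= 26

$ maze.move dir→west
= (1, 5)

$ maze.sense dir→south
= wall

$ maze.sense dir→north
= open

$ stack.push x→north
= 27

$ maze.move dir→north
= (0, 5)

$ maze.sense dir→west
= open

$ stack.push x→west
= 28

$ maze.move dir→west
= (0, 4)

$ maze.sense dir→south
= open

$ stack.push x→south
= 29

$ maze.move dir→south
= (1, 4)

$ stack.pop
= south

$ maze.move dir→north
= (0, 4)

$ maze.sense dir→west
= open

$ stack.push x→west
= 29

$ maze.move dir→west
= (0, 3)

$ stack.pop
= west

$ maze.move dir→east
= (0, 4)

$ stack.pop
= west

$ maze.move dir→east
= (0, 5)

$ stack.pop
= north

$ maze.move dir→south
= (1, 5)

$ stack.pop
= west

$ maze.move dir→east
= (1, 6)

$ maze.sense dir→east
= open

$ stack.push x→east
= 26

$ maze.move dir→east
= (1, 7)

$ maze.sense dir→south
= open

$ stack.push x→south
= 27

$ maze.move dir→south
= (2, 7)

$ maze.sense dir→south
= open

$ stack.push x→south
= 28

$ maze.move dir→south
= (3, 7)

$ maze.sense dir→south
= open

$ stack.push x→south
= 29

$ maze.move dir→south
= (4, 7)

$ maze.sense dir→east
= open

$ stack.push x→east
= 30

$ maze.move dir→east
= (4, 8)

$ maze.sense dir→south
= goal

$ maze.move dir→south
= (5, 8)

Answer: (5, 8)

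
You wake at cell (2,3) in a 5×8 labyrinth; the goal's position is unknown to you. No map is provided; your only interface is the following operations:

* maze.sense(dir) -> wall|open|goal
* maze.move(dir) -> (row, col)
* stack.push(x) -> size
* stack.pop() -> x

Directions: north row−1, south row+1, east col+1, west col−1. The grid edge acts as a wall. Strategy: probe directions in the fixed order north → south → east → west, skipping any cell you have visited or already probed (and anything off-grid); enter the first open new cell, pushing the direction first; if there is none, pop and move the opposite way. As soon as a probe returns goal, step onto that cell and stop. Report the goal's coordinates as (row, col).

·→ maze.sense(dir=north)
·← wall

·→ maze.sense(dir=south)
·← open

·→ stack.push(x=south)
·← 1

·→ maze.move(dir=south)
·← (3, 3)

·→ maze.sense(dir=south)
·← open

·→ stack.push(x=south)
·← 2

·→ maze.move(dir=south)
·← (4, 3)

·→ maze.sense(dir=east)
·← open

·→ stack.push(x=east)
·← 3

·→ maze.move(dir=east)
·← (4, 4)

·→ maze.sense(dir=north)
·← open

·→ stack.push(x=north)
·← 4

·→ maze.move(dir=north)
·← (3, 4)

·→ maze.sense(dir=north)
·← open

·→ stack.push(x=north)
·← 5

·→ maze.move(dir=north)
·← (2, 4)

·→ maze.sense(dir=north)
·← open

·→ stack.push(x=north)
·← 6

·→ maze.move(dir=north)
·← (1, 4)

·→ maze.sense(dir=north)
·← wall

·→ maze.sense(dir=east)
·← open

·→ stack.push(x=east)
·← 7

·→ maze.move(dir=east)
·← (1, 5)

·→ maze.sense(dir=north)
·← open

·→ stack.push(x=north)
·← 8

·→ maze.move(dir=north)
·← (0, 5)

·→ maze.sense(dir=east)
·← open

·→ stack.push(x=east)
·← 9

·→ maze.move(dir=east)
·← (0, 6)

·→ maze.sense(dir=south)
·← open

·→ stack.push(x=south)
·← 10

·→ maze.move(dir=south)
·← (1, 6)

·→ maze.sense(dir=south)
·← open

·→ stack.push(x=south)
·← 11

·→ maze.move(dir=south)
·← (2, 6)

·→ maze.sense(dir=south)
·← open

·→ stack.push(x=south)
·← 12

·→ maze.move(dir=south)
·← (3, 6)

·→ maze.sense(dir=south)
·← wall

·→ maze.sense(dir=east)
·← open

·→ stack.push(x=east)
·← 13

·→ maze.move(dir=east)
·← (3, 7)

·→ maze.sense(dir=north)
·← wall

·→ maze.sense(dir=south)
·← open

·→ stack.push(x=south)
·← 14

·→ maze.move(dir=south)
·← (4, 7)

·→ stack.pop()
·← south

·→ maze.move(dir=north)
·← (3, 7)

·→ stack.pop()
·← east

·→ maze.move(dir=west)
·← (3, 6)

·→ maze.sense(dir=west)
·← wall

·→ stack.pop()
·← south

·→ maze.move(dir=north)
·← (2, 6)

·→ maze.sense(dir=west)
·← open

·→ stack.push(x=west)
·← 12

·→ maze.move(dir=west)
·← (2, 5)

·→ stack.pop()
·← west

·→ maze.move(dir=east)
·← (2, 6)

·→ stack.pop()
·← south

·→ maze.move(dir=north)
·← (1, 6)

·→ maze.sense(dir=east)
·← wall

·→ stack.pop()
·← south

·→ maze.move(dir=north)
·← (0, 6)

·→ maze.sense(dir=east)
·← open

·→ stack.push(x=east)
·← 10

·→ maze.move(dir=east)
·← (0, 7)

·→ stack.pop()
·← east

·→ maze.move(dir=west)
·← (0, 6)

·→ stack.pop()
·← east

·→ maze.move(dir=west)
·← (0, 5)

·→ stack.pop()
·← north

·→ maze.move(dir=south)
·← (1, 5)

·→ stack.pop()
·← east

·→ maze.move(dir=west)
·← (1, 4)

·→ stack.pop()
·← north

·→ maze.move(dir=south)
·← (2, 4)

·→ stack.pop()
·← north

·→ maze.move(dir=south)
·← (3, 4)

·→ stack.pop()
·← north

·→ maze.move(dir=south)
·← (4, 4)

·→ maze.sense(dir=east)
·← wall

·→ stack.pop()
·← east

·→ maze.move(dir=west)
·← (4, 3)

·→ maze.sense(dir=west)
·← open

·→ stack.push(x=west)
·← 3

·→ maze.move(dir=west)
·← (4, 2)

·→ maze.sense(dir=north)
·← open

·→ stack.push(x=north)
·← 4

·→ maze.move(dir=north)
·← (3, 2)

·→ maze.sense(dir=north)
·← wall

·→ maze.sense(dir=west)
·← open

·→ stack.push(x=west)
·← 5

·→ maze.move(dir=west)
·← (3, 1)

·→ maze.sense(dir=north)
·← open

·→ stack.push(x=north)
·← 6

·→ maze.move(dir=north)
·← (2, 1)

·→ maze.sense(dir=north)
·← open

·→ stack.push(x=north)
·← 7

·→ maze.move(dir=north)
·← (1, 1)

·→ maze.sense(dir=north)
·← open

·→ stack.push(x=north)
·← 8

·→ maze.move(dir=north)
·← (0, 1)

·→ maze.sense(dir=east)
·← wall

·→ maze.sense(dir=west)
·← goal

·→ maze.move(dir=west)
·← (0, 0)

Answer: (0, 0)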